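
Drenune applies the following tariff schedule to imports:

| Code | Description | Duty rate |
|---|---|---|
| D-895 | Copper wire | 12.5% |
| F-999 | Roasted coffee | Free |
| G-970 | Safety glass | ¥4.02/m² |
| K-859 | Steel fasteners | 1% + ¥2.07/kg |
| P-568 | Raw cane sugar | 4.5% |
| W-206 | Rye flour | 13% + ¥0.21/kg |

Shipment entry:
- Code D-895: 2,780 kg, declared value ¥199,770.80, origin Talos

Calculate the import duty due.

¥24,971.35

Line 1 (D-895, Talos, 2,780 kg, ¥199,770.80):
Base rate for D-895 is 12.5%.
Duty = ¥199,770.80 × 12.5% = ¥24,971.35.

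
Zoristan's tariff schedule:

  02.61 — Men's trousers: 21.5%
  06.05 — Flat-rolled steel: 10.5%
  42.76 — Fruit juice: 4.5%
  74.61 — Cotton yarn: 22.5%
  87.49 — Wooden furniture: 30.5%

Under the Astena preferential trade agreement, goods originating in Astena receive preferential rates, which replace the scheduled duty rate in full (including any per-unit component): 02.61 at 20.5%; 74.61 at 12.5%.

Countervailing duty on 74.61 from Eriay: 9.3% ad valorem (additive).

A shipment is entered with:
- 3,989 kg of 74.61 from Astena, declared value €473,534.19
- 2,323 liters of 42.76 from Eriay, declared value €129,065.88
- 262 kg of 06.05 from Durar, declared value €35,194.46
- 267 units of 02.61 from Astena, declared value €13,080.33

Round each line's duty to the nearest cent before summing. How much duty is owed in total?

Line 1 (74.61, Astena, 3,989 kg, €473,534.19):
Base rate for 74.61 is 22.5%.
Origin Astena qualifies under the Zoristan–Astena agreement and 74.61 is covered: preferential rate 12.5% applies instead.
The additional-duty order on 74.61 targets Eriay, not Astena; it does not apply.
Duty = €473,534.19 × 12.5% = €59,191.77.
Line 2 (42.76, Eriay, 2,323 liters, €129,065.88):
Base rate for 42.76 is 4.5%.
Duty = €129,065.88 × 4.5% = €5,807.96.
Line 3 (06.05, Durar, 262 kg, €35,194.46):
Base rate for 06.05 is 10.5%.
Duty = €35,194.46 × 10.5% = €3,695.42.
Line 4 (02.61, Astena, 267 units, €13,080.33):
Base rate for 02.61 is 21.5%.
Origin Astena qualifies under the Zoristan–Astena agreement and 02.61 is covered: preferential rate 20.5% applies instead.
Duty = €13,080.33 × 20.5% = €2,681.47.
Total = €59,191.77 + €5,807.96 + €3,695.42 + €2,681.47 = €71,376.62.

€71,376.62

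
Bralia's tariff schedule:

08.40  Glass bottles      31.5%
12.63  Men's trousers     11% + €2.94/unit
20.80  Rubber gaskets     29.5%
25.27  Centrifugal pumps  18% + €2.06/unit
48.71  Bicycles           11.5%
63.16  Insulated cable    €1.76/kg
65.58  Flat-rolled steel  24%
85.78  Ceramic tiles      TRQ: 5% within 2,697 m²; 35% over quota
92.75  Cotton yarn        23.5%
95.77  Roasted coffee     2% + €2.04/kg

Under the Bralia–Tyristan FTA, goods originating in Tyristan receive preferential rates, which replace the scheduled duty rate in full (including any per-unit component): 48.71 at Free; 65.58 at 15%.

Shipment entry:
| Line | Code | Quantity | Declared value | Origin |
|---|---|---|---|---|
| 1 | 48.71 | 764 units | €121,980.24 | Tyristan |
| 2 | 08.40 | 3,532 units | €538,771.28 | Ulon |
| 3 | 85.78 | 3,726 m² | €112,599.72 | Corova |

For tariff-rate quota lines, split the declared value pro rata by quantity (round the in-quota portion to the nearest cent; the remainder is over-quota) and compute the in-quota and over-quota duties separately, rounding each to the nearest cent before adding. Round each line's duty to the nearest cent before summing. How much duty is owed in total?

€184,671.85

Line 1 (48.71, Tyristan, 764 units, €121,980.24):
Base rate for 48.71 is 11.5%.
Origin Tyristan qualifies under the Bralia–Tyristan agreement and 48.71 is covered: preferential rate Free applies instead.
Duty = €121,980.24 × 0% = €0.00.
Line 2 (08.40, Ulon, 3,532 units, €538,771.28):
Base rate for 08.40 is 31.5%.
Duty = €538,771.28 × 31.5% = €169,712.95.
Line 3 (85.78, Corova, 3,726 m², €112,599.72):
Code 85.78 is under a tariff-rate quota (threshold 2,697 m²). In-quota: 2,697 m² at 5%; over-quota: 1,029 m² at 35%.
Pro-rata value split: in-quota = €112,599.72 × 2,697/3,726 = €81,503.34; over-quota = €112,599.72 − €81,503.34 = €31,096.38.
In-quota duty = €81,503.34 × 5% = €4,075.17. Over-quota duty = €31,096.38 × 35% = €10,883.73.
Line duty = €4,075.17 + €10,883.73 = €14,958.90.
Total = €0.00 + €169,712.95 + €14,958.90 = €184,671.85.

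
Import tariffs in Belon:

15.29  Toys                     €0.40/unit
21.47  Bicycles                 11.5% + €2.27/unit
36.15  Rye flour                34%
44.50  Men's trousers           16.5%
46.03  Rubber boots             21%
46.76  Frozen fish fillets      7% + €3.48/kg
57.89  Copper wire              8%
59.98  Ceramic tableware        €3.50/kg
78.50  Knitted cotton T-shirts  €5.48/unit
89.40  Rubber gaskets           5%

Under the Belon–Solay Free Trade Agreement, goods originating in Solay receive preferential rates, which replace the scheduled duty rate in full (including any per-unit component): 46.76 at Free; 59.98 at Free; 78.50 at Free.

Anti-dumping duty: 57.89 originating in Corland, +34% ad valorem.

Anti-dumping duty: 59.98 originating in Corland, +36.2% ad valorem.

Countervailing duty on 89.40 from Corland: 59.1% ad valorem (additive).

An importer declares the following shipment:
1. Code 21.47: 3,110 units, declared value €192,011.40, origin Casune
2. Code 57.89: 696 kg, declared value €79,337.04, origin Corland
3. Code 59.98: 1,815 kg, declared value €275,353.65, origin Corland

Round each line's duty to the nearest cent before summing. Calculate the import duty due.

Line 1 (21.47, Casune, 3,110 units, €192,011.40):
Base rate for 21.47 is 11.5% + €2.27/unit.
Duty = €192,011.40 × 11.5% + 3,110 × €2.27 = €29,141.01.
Line 2 (57.89, Corland, 696 kg, €79,337.04):
Base rate for 57.89 is 8%.
Additional duty on 57.89 from Corland: +34%. Applied ad valorem rate: 8% + 34% = 42%.
Duty = €79,337.04 × 42% = €33,321.56.
Line 3 (59.98, Corland, 1,815 kg, €275,353.65):
Base rate for 59.98 is €3.50/kg.
59.98 has an FTA preferential rate, but origin Corland is not Solay; base rate stands.
Additional duty on 59.98 from Corland: +36.2% ad valorem. Applied ad valorem rate = 36.2%.
Duty = €275,353.65 × 36.2% + 1,815 × €3.50 = €106,030.52.
Total = €29,141.01 + €33,321.56 + €106,030.52 = €168,493.09.

€168,493.09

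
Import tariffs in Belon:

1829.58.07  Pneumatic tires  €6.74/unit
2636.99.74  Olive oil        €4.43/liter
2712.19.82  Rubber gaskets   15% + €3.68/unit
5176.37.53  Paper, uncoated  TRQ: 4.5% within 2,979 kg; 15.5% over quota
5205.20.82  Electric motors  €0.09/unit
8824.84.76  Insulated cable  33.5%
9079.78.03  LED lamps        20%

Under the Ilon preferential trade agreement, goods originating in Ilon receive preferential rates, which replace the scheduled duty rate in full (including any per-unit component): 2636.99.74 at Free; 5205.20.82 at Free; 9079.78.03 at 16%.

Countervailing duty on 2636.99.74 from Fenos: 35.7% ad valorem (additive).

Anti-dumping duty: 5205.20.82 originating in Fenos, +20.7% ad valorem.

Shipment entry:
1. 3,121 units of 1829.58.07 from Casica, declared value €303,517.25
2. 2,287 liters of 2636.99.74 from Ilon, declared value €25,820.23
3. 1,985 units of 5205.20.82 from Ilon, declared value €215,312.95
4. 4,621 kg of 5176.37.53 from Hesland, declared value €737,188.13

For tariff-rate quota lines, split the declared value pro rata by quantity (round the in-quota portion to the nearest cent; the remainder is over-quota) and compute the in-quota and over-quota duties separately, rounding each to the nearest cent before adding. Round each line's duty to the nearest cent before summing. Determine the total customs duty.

€83,023.31

Line 1 (1829.58.07, Casica, 3,121 units, €303,517.25):
Base rate for 1829.58.07 is €6.74/unit.
Duty = 3,121 × €6.74 = €21,035.54.
Line 2 (2636.99.74, Ilon, 2,287 liters, €25,820.23):
Base rate for 2636.99.74 is €4.43/liter.
Origin Ilon qualifies under the Belon–Ilon agreement and 2636.99.74 is covered: preferential rate Free applies instead.
The additional-duty order on 2636.99.74 targets Fenos, not Ilon; it does not apply.
Duty = €25,820.23 × 0% = €0.00.
Line 3 (5205.20.82, Ilon, 1,985 units, €215,312.95):
Base rate for 5205.20.82 is €0.09/unit.
Origin Ilon qualifies under the Belon–Ilon agreement and 5205.20.82 is covered: preferential rate Free applies instead.
The additional-duty order on 5205.20.82 targets Fenos, not Ilon; it does not apply.
Duty = €215,312.95 × 0% = €0.00.
Line 4 (5176.37.53, Hesland, 4,621 kg, €737,188.13):
Code 5176.37.53 is under a tariff-rate quota (threshold 2,979 kg). In-quota: 2,979 kg at 4.5%; over-quota: 1,642 kg at 15.5%.
Pro-rata value split: in-quota = €737,188.13 × 2,979/4,621 = €475,239.87; over-quota = €737,188.13 − €475,239.87 = €261,948.26.
In-quota duty = €475,239.87 × 4.5% = €21,385.79. Over-quota duty = €261,948.26 × 15.5% = €40,601.98.
Line duty = €21,385.79 + €40,601.98 = €61,987.77.
Total = €21,035.54 + €0.00 + €0.00 + €61,987.77 = €83,023.31.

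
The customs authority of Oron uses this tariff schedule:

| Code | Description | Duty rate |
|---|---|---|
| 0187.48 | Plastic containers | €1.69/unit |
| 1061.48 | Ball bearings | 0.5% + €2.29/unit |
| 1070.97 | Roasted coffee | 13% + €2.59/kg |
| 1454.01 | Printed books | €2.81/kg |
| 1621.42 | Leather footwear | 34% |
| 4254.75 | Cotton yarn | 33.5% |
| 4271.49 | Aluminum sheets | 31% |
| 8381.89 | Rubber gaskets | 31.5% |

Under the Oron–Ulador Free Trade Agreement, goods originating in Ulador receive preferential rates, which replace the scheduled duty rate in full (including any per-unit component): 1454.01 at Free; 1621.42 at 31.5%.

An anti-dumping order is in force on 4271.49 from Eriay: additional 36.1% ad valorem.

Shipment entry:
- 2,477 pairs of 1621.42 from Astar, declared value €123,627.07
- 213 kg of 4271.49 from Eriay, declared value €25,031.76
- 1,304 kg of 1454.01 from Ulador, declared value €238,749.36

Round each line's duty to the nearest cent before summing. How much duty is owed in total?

Line 1 (1621.42, Astar, 2,477 pairs, €123,627.07):
Base rate for 1621.42 is 34%.
1621.42 has an FTA preferential rate, but origin Astar is not Ulador; base rate stands.
Duty = €123,627.07 × 34% = €42,033.20.
Line 2 (4271.49, Eriay, 213 kg, €25,031.76):
Base rate for 4271.49 is 31%.
Additional duty on 4271.49 from Eriay: +36.1%. Applied ad valorem rate: 31% + 36.1% = 67.1%.
Duty = €25,031.76 × 67.1% = €16,796.31.
Line 3 (1454.01, Ulador, 1,304 kg, €238,749.36):
Base rate for 1454.01 is €2.81/kg.
Origin Ulador qualifies under the Oron–Ulador agreement and 1454.01 is covered: preferential rate Free applies instead.
Duty = €238,749.36 × 0% = €0.00.
Total = €42,033.20 + €16,796.31 + €0.00 = €58,829.51.

€58,829.51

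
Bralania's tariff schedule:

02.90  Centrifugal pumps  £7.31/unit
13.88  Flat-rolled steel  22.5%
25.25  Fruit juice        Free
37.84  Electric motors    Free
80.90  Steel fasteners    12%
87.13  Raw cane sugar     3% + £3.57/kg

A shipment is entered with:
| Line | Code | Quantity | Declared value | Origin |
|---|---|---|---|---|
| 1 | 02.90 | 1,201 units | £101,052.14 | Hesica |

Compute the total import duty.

£8,779.31

Line 1 (02.90, Hesica, 1,201 units, £101,052.14):
Base rate for 02.90 is £7.31/unit.
Duty = 1,201 × £7.31 = £8,779.31.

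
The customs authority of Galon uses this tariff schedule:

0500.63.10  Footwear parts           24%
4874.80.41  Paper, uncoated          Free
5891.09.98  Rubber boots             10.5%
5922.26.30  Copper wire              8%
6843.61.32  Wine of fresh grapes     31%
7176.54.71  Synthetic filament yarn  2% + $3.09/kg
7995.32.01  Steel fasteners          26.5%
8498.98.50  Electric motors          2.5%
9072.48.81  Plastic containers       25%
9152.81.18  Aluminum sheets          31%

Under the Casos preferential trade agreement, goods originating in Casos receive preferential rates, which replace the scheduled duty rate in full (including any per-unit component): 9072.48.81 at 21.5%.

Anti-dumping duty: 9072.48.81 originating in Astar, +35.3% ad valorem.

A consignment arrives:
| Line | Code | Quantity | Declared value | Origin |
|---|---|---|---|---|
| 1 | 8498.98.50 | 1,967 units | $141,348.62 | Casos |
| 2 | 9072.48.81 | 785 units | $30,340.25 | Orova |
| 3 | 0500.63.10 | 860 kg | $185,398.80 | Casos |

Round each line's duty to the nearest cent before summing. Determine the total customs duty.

Line 1 (8498.98.50, Casos, 1,967 units, $141,348.62):
Base rate for 8498.98.50 is 2.5%.
Origin Casos is the FTA partner but 8498.98.50 is not on the preference list; base rate stands.
Duty = $141,348.62 × 2.5% = $3,533.72.
Line 2 (9072.48.81, Orova, 785 units, $30,340.25):
Base rate for 9072.48.81 is 25%.
9072.48.81 has an FTA preferential rate, but origin Orova is not Casos; base rate stands.
The additional-duty order on 9072.48.81 targets Astar, not Orova; it does not apply.
Duty = $30,340.25 × 25% = $7,585.06.
Line 3 (0500.63.10, Casos, 860 kg, $185,398.80):
Base rate for 0500.63.10 is 24%.
Origin Casos is the FTA partner but 0500.63.10 is not on the preference list; base rate stands.
Duty = $185,398.80 × 24% = $44,495.71.
Total = $3,533.72 + $7,585.06 + $44,495.71 = $55,614.49.

$55,614.49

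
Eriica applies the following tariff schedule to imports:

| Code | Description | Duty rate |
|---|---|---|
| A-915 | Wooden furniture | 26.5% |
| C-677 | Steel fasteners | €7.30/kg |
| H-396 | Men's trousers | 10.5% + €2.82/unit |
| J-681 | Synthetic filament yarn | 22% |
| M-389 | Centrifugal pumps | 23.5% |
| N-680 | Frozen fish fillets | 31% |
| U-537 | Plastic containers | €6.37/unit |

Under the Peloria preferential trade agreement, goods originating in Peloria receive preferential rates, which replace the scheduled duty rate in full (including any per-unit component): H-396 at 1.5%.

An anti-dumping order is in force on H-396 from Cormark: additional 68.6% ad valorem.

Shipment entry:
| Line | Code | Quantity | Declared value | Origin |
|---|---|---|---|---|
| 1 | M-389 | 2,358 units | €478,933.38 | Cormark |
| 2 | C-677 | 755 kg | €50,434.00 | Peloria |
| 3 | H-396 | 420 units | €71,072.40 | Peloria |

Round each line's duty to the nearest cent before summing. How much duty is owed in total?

€119,126.93

Line 1 (M-389, Cormark, 2,358 units, €478,933.38):
Base rate for M-389 is 23.5%.
Duty = €478,933.38 × 23.5% = €112,549.34.
Line 2 (C-677, Peloria, 755 kg, €50,434.00):
Base rate for C-677 is €7.30/kg.
Origin Peloria is the FTA partner but C-677 is not on the preference list; base rate stands.
Duty = 755 × €7.30 = €5,511.50.
Line 3 (H-396, Peloria, 420 units, €71,072.40):
Base rate for H-396 is 10.5% + €2.82/unit.
Origin Peloria qualifies under the Eriica–Peloria agreement and H-396 is covered: preferential rate 1.5% applies instead.
The additional-duty order on H-396 targets Cormark, not Peloria; it does not apply.
Duty = €71,072.40 × 1.5% = €1,066.09.
Total = €112,549.34 + €5,511.50 + €1,066.09 = €119,126.93.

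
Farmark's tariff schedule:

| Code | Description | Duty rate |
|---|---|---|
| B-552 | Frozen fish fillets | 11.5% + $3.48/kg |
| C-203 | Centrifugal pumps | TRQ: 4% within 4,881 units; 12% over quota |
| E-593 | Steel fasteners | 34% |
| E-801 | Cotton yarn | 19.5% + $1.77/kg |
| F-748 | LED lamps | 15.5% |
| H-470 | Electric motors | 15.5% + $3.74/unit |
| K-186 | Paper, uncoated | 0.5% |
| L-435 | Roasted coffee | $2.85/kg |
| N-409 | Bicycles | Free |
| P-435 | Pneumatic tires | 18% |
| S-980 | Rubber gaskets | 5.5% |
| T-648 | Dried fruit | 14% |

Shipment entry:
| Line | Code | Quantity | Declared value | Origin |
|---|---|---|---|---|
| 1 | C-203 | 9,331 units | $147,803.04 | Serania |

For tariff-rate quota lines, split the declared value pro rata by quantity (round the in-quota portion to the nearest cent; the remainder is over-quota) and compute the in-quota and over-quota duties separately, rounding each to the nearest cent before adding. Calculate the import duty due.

$11,551.16

Line 1 (C-203, Serania, 9,331 units, $147,803.04):
Code C-203 is under a tariff-rate quota (threshold 4,881 units). In-quota: 4,881 units at 4%; over-quota: 4,450 units at 12%.
Pro-rata value split: in-quota = $147,803.04 × 4,881/9,331 = $77,315.04; over-quota = $147,803.04 − $77,315.04 = $70,488.00.
In-quota duty = $77,315.04 × 4% = $3,092.60. Over-quota duty = $70,488.00 × 12% = $8,458.56.
Line duty = $3,092.60 + $8,458.56 = $11,551.16.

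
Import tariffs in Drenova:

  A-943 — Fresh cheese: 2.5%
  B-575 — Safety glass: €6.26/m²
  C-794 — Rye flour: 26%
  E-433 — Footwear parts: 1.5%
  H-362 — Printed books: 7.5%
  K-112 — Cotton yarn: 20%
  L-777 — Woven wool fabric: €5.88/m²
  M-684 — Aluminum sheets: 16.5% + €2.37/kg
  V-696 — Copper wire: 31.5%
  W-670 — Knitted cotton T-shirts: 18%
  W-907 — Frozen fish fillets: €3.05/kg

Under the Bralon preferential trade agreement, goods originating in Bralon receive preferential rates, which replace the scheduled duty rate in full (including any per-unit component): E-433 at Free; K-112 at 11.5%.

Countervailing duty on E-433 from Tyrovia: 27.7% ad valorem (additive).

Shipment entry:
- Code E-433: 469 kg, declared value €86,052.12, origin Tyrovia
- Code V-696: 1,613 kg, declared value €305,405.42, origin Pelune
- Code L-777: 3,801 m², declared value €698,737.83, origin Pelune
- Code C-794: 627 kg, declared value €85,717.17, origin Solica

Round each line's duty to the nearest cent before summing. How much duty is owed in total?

Line 1 (E-433, Tyrovia, 469 kg, €86,052.12):
Base rate for E-433 is 1.5%.
E-433 has an FTA preferential rate, but origin Tyrovia is not Bralon; base rate stands.
Additional duty on E-433 from Tyrovia: +27.7%. Applied ad valorem rate: 1.5% + 27.7% = 29.2%.
Duty = €86,052.12 × 29.2% = €25,127.22.
Line 2 (V-696, Pelune, 1,613 kg, €305,405.42):
Base rate for V-696 is 31.5%.
Duty = €305,405.42 × 31.5% = €96,202.71.
Line 3 (L-777, Pelune, 3,801 m², €698,737.83):
Base rate for L-777 is €5.88/m².
Duty = 3,801 × €5.88 = €22,349.88.
Line 4 (C-794, Solica, 627 kg, €85,717.17):
Base rate for C-794 is 26%.
Duty = €85,717.17 × 26% = €22,286.46.
Total = €25,127.22 + €96,202.71 + €22,349.88 + €22,286.46 = €165,966.27.

€165,966.27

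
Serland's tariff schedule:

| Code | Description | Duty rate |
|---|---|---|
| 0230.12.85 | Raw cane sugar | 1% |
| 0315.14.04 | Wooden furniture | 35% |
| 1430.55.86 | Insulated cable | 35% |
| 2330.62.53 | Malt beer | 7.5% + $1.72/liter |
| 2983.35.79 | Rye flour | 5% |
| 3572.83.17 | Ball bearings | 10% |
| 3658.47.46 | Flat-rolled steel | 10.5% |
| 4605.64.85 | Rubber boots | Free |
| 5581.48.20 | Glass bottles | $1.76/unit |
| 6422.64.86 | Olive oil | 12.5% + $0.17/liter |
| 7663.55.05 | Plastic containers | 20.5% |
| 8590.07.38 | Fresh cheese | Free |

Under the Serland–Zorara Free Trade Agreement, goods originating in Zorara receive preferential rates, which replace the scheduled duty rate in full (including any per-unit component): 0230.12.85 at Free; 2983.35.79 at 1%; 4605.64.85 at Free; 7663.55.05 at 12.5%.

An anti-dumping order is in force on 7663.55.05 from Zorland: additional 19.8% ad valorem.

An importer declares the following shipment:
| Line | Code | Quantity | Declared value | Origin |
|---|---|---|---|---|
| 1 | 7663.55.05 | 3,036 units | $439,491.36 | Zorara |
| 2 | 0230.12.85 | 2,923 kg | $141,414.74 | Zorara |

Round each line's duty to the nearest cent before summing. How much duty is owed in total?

$54,936.42

Line 1 (7663.55.05, Zorara, 3,036 units, $439,491.36):
Base rate for 7663.55.05 is 20.5%.
Origin Zorara qualifies under the Serland–Zorara agreement and 7663.55.05 is covered: preferential rate 12.5% applies instead.
The additional-duty order on 7663.55.05 targets Zorland, not Zorara; it does not apply.
Duty = $439,491.36 × 12.5% = $54,936.42.
Line 2 (0230.12.85, Zorara, 2,923 kg, $141,414.74):
Base rate for 0230.12.85 is 1%.
Origin Zorara qualifies under the Serland–Zorara agreement and 0230.12.85 is covered: preferential rate Free applies instead.
Duty = $141,414.74 × 0% = $0.00.
Total = $54,936.42 + $0.00 = $54,936.42.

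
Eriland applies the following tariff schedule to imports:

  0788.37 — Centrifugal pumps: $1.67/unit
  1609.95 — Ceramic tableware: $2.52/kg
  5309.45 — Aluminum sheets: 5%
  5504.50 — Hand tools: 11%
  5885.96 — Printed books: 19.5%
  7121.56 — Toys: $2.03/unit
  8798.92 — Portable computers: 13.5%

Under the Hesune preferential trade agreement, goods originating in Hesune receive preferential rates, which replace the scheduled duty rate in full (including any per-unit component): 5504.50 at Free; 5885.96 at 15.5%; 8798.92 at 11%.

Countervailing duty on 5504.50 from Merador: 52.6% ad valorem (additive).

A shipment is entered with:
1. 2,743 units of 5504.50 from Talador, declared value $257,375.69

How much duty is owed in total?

Line 1 (5504.50, Talador, 2,743 units, $257,375.69):
Base rate for 5504.50 is 11%.
5504.50 has an FTA preferential rate, but origin Talador is not Hesune; base rate stands.
The additional-duty order on 5504.50 targets Merador, not Talador; it does not apply.
Duty = $257,375.69 × 11% = $28,311.33.

$28,311.33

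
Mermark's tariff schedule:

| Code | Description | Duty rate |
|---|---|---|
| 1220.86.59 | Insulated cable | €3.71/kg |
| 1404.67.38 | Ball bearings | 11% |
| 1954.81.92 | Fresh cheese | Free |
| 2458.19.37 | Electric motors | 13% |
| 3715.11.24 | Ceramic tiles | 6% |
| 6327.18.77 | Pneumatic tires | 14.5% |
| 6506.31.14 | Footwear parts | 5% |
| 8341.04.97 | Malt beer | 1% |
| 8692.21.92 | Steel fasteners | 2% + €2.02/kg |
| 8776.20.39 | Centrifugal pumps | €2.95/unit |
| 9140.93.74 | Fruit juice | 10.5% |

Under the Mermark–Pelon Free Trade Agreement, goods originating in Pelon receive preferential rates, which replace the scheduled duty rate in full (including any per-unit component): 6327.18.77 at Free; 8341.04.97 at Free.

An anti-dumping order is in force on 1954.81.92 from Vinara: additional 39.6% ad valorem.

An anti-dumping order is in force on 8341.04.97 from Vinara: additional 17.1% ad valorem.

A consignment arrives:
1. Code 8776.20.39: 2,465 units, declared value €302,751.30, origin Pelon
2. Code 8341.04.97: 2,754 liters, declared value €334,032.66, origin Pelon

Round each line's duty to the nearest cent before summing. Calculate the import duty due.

€7,271.75

Line 1 (8776.20.39, Pelon, 2,465 units, €302,751.30):
Base rate for 8776.20.39 is €2.95/unit.
Origin Pelon is the FTA partner but 8776.20.39 is not on the preference list; base rate stands.
Duty = 2,465 × €2.95 = €7,271.75.
Line 2 (8341.04.97, Pelon, 2,754 liters, €334,032.66):
Base rate for 8341.04.97 is 1%.
Origin Pelon qualifies under the Mermark–Pelon agreement and 8341.04.97 is covered: preferential rate Free applies instead.
The additional-duty order on 8341.04.97 targets Vinara, not Pelon; it does not apply.
Duty = €334,032.66 × 0% = €0.00.
Total = €7,271.75 + €0.00 = €7,271.75.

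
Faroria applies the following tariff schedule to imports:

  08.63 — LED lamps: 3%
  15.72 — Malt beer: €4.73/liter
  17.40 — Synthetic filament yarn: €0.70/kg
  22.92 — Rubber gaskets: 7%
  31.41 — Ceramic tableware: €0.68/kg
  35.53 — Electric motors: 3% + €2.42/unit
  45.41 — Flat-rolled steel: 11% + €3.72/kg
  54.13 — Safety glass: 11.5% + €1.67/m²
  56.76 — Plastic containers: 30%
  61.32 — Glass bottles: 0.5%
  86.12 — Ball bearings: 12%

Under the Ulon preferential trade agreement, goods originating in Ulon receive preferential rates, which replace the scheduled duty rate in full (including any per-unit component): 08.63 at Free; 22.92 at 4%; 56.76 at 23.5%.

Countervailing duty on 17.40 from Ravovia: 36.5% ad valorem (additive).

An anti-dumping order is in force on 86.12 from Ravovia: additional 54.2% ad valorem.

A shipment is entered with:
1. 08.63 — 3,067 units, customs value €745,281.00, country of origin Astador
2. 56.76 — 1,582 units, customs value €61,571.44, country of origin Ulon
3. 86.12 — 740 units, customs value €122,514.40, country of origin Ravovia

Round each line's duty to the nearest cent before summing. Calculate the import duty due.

€117,932.25

Line 1 (08.63, Astador, 3,067 units, €745,281.00):
Base rate for 08.63 is 3%.
08.63 has an FTA preferential rate, but origin Astador is not Ulon; base rate stands.
Duty = €745,281.00 × 3% = €22,358.43.
Line 2 (56.76, Ulon, 1,582 units, €61,571.44):
Base rate for 56.76 is 30%.
Origin Ulon qualifies under the Faroria–Ulon agreement and 56.76 is covered: preferential rate 23.5% applies instead.
Duty = €61,571.44 × 23.5% = €14,469.29.
Line 3 (86.12, Ravovia, 740 units, €122,514.40):
Base rate for 86.12 is 12%.
Additional duty on 86.12 from Ravovia: +54.2%. Applied ad valorem rate: 12% + 54.2% = 66.2%.
Duty = €122,514.40 × 66.2% = €81,104.53.
Total = €22,358.43 + €14,469.29 + €81,104.53 = €117,932.25.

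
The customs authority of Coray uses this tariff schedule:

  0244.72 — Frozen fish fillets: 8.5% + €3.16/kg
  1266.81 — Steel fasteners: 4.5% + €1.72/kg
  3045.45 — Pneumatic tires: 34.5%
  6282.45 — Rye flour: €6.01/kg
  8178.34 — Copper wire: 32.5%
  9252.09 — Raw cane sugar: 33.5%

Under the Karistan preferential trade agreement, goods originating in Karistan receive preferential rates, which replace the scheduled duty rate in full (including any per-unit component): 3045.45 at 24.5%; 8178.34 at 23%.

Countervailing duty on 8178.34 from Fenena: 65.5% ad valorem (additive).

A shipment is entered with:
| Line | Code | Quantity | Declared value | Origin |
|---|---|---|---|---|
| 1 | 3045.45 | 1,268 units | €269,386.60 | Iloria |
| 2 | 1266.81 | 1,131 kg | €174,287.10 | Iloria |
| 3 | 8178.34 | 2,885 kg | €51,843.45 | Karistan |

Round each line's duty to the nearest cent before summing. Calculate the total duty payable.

€114,650.61

Line 1 (3045.45, Iloria, 1,268 units, €269,386.60):
Base rate for 3045.45 is 34.5%.
3045.45 has an FTA preferential rate, but origin Iloria is not Karistan; base rate stands.
Duty = €269,386.60 × 34.5% = €92,938.38.
Line 2 (1266.81, Iloria, 1,131 kg, €174,287.10):
Base rate for 1266.81 is 4.5% + €1.72/kg.
Duty = €174,287.10 × 4.5% + 1,131 × €1.72 = €9,788.24.
Line 3 (8178.34, Karistan, 2,885 kg, €51,843.45):
Base rate for 8178.34 is 32.5%.
Origin Karistan qualifies under the Coray–Karistan agreement and 8178.34 is covered: preferential rate 23% applies instead.
The additional-duty order on 8178.34 targets Fenena, not Karistan; it does not apply.
Duty = €51,843.45 × 23% = €11,923.99.
Total = €92,938.38 + €9,788.24 + €11,923.99 = €114,650.61.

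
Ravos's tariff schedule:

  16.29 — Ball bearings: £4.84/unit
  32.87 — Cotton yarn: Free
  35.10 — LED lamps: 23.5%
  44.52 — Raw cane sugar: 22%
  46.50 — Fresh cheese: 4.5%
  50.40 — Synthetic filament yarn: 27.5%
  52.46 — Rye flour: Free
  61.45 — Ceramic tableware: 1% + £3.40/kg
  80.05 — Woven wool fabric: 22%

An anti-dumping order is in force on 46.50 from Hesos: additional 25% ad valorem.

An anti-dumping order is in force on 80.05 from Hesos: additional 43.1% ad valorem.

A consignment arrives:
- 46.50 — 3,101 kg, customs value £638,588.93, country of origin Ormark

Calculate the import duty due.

£28,736.50

Line 1 (46.50, Ormark, 3,101 kg, £638,588.93):
Base rate for 46.50 is 4.5%.
The additional-duty order on 46.50 targets Hesos, not Ormark; it does not apply.
Duty = £638,588.93 × 4.5% = £28,736.50.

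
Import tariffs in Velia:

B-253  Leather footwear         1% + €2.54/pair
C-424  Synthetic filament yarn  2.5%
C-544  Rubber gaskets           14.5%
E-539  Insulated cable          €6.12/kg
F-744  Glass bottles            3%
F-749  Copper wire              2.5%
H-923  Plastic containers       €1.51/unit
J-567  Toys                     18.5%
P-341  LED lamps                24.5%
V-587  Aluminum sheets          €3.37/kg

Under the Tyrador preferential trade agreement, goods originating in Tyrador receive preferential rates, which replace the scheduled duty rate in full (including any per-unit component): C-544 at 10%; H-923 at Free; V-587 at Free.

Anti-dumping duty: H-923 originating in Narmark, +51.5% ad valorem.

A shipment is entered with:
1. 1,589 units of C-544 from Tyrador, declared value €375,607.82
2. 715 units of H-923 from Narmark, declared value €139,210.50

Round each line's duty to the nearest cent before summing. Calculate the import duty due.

€110,333.84

Line 1 (C-544, Tyrador, 1,589 units, €375,607.82):
Base rate for C-544 is 14.5%.
Origin Tyrador qualifies under the Velia–Tyrador agreement and C-544 is covered: preferential rate 10% applies instead.
Duty = €375,607.82 × 10% = €37,560.78.
Line 2 (H-923, Narmark, 715 units, €139,210.50):
Base rate for H-923 is €1.51/unit.
H-923 has an FTA preferential rate, but origin Narmark is not Tyrador; base rate stands.
Additional duty on H-923 from Narmark: +51.5% ad valorem. Applied ad valorem rate = 51.5%.
Duty = €139,210.50 × 51.5% + 715 × €1.51 = €72,773.06.
Total = €37,560.78 + €72,773.06 = €110,333.84.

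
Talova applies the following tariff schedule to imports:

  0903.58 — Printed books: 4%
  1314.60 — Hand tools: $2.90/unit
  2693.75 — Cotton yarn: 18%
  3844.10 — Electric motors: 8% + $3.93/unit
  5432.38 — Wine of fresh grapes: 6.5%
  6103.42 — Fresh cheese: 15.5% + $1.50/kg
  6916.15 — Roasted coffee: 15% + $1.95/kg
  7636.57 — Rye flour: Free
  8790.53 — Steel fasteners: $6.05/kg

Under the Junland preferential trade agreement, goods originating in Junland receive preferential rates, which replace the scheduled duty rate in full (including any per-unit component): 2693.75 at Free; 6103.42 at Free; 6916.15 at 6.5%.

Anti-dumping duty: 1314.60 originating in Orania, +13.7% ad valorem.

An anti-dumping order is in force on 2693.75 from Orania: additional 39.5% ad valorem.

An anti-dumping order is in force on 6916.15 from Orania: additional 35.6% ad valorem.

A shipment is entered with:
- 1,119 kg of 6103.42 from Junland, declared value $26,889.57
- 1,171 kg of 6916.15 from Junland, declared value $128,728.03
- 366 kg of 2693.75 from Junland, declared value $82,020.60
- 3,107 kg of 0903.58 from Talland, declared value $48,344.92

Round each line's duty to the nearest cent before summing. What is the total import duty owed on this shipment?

$10,301.12

Line 1 (6103.42, Junland, 1,119 kg, $26,889.57):
Base rate for 6103.42 is 15.5% + $1.50/kg.
Origin Junland qualifies under the Talova–Junland agreement and 6103.42 is covered: preferential rate Free applies instead.
Duty = $26,889.57 × 0% = $0.00.
Line 2 (6916.15, Junland, 1,171 kg, $128,728.03):
Base rate for 6916.15 is 15% + $1.95/kg.
Origin Junland qualifies under the Talova–Junland agreement and 6916.15 is covered: preferential rate 6.5% applies instead.
The additional-duty order on 6916.15 targets Orania, not Junland; it does not apply.
Duty = $128,728.03 × 6.5% = $8,367.32.
Line 3 (2693.75, Junland, 366 kg, $82,020.60):
Base rate for 2693.75 is 18%.
Origin Junland qualifies under the Talova–Junland agreement and 2693.75 is covered: preferential rate Free applies instead.
The additional-duty order on 2693.75 targets Orania, not Junland; it does not apply.
Duty = $82,020.60 × 0% = $0.00.
Line 4 (0903.58, Talland, 3,107 kg, $48,344.92):
Base rate for 0903.58 is 4%.
Duty = $48,344.92 × 4% = $1,933.80.
Total = $0.00 + $8,367.32 + $0.00 + $1,933.80 = $10,301.12.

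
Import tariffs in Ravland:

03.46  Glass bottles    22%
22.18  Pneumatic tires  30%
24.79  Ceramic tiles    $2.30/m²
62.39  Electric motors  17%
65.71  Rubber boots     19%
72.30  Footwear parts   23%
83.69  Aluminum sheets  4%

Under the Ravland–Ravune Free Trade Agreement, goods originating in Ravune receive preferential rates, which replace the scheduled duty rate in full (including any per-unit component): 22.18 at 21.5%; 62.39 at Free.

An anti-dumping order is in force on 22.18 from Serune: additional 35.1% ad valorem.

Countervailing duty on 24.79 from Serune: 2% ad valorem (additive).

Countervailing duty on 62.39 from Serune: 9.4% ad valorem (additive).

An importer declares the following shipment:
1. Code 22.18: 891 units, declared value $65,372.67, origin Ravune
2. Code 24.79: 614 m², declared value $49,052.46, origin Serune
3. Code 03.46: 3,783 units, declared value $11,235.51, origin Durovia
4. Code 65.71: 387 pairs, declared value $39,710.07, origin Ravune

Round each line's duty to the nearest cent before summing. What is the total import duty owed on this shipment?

$26,465.09

Line 1 (22.18, Ravune, 891 units, $65,372.67):
Base rate for 22.18 is 30%.
Origin Ravune qualifies under the Ravland–Ravune agreement and 22.18 is covered: preferential rate 21.5% applies instead.
The additional-duty order on 22.18 targets Serune, not Ravune; it does not apply.
Duty = $65,372.67 × 21.5% = $14,055.12.
Line 2 (24.79, Serune, 614 m², $49,052.46):
Base rate for 24.79 is $2.30/m².
Additional duty on 24.79 from Serune: +2% ad valorem. Applied ad valorem rate = 2%.
Duty = $49,052.46 × 2% + 614 × $2.30 = $2,393.25.
Line 3 (03.46, Durovia, 3,783 units, $11,235.51):
Base rate for 03.46 is 22%.
Duty = $11,235.51 × 22% = $2,471.81.
Line 4 (65.71, Ravune, 387 pairs, $39,710.07):
Base rate for 65.71 is 19%.
Origin Ravune is the FTA partner but 65.71 is not on the preference list; base rate stands.
Duty = $39,710.07 × 19% = $7,544.91.
Total = $14,055.12 + $2,393.25 + $2,471.81 + $7,544.91 = $26,465.09.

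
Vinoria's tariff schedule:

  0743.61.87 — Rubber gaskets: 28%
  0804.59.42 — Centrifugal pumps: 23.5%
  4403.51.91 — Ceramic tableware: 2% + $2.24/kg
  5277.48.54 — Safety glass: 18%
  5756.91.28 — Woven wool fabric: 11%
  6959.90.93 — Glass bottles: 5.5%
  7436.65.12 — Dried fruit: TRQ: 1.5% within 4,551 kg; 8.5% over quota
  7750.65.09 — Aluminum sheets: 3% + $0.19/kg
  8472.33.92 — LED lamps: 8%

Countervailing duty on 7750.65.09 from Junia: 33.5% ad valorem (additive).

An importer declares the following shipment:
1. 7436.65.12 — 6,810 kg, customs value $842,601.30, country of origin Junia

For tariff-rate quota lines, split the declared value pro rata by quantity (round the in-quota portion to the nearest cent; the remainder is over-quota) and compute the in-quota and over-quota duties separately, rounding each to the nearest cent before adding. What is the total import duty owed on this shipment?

Line 1 (7436.65.12, Junia, 6,810 kg, $842,601.30):
Code 7436.65.12 is under a tariff-rate quota (threshold 4,551 kg). In-quota: 4,551 kg at 1.5%; over-quota: 2,259 kg at 8.5%.
Pro-rata value split: in-quota = $842,601.30 × 4,551/6,810 = $563,095.23; over-quota = $842,601.30 − $563,095.23 = $279,506.07.
In-quota duty = $563,095.23 × 1.5% = $8,446.43. Over-quota duty = $279,506.07 × 8.5% = $23,758.02.
Line duty = $8,446.43 + $23,758.02 = $32,204.45.

$32,204.45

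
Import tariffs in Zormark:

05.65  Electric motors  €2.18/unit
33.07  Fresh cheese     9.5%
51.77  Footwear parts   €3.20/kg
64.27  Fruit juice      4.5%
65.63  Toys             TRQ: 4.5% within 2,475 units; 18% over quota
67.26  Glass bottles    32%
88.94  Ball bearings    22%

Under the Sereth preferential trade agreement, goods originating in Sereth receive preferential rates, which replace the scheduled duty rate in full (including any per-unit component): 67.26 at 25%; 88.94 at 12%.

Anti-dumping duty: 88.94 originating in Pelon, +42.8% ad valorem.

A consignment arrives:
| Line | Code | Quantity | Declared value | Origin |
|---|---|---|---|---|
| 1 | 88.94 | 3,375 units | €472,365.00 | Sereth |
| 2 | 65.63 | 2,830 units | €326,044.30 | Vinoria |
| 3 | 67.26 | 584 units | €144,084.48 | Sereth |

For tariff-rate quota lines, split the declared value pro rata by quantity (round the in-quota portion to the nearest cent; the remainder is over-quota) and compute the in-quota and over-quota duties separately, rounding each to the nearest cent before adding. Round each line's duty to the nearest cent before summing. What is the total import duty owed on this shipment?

Line 1 (88.94, Sereth, 3,375 units, €472,365.00):
Base rate for 88.94 is 22%.
Origin Sereth qualifies under the Zormark–Sereth agreement and 88.94 is covered: preferential rate 12% applies instead.
The additional-duty order on 88.94 targets Pelon, not Sereth; it does not apply.
Duty = €472,365.00 × 12% = €56,683.80.
Line 2 (65.63, Vinoria, 2,830 units, €326,044.30):
Code 65.63 is under a tariff-rate quota (threshold 2,475 units). In-quota: 2,475 units at 4.5%; over-quota: 355 units at 18%.
Pro-rata value split: in-quota = €326,044.30 × 2,475/2,830 = €285,144.75; over-quota = €326,044.30 − €285,144.75 = €40,899.55.
In-quota duty = €285,144.75 × 4.5% = €12,831.51. Over-quota duty = €40,899.55 × 18% = €7,361.92.
Line duty = €12,831.51 + €7,361.92 = €20,193.43.
Line 3 (67.26, Sereth, 584 units, €144,084.48):
Base rate for 67.26 is 32%.
Origin Sereth qualifies under the Zormark–Sereth agreement and 67.26 is covered: preferential rate 25% applies instead.
Duty = €144,084.48 × 25% = €36,021.12.
Total = €56,683.80 + €20,193.43 + €36,021.12 = €112,898.35.

€112,898.35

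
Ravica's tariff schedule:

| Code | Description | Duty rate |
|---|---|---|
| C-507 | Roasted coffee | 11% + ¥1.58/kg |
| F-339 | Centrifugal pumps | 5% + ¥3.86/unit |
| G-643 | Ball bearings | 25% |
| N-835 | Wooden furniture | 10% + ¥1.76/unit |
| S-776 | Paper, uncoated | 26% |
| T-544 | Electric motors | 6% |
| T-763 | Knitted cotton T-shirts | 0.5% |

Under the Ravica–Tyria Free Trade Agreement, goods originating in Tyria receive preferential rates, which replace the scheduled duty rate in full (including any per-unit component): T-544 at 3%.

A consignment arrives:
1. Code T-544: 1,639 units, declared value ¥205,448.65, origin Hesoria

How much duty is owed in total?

¥12,326.92

Line 1 (T-544, Hesoria, 1,639 units, ¥205,448.65):
Base rate for T-544 is 6%.
T-544 has an FTA preferential rate, but origin Hesoria is not Tyria; base rate stands.
Duty = ¥205,448.65 × 6% = ¥12,326.92.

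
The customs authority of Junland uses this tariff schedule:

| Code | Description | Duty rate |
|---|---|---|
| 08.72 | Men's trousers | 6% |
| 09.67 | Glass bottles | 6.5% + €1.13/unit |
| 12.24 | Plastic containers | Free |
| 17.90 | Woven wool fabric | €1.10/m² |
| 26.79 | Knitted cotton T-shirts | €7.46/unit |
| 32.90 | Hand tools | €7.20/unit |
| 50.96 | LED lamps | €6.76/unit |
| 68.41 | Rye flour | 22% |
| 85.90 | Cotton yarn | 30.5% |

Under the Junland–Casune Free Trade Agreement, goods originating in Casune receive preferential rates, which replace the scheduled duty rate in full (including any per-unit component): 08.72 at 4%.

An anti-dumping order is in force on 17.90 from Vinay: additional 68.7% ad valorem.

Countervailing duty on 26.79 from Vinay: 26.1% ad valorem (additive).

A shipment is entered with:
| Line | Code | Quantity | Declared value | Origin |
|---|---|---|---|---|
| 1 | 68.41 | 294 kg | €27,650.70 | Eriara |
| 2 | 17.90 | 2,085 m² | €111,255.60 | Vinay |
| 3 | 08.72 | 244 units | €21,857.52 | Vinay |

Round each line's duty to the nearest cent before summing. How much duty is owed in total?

Line 1 (68.41, Eriara, 294 kg, €27,650.70):
Base rate for 68.41 is 22%.
Duty = €27,650.70 × 22% = €6,083.15.
Line 2 (17.90, Vinay, 2,085 m², €111,255.60):
Base rate for 17.90 is €1.10/m².
Additional duty on 17.90 from Vinay: +68.7% ad valorem. Applied ad valorem rate = 68.7%.
Duty = €111,255.60 × 68.7% + 2,085 × €1.10 = €78,726.10.
Line 3 (08.72, Vinay, 244 units, €21,857.52):
Base rate for 08.72 is 6%.
08.72 has an FTA preferential rate, but origin Vinay is not Casune; base rate stands.
Duty = €21,857.52 × 6% = €1,311.45.
Total = €6,083.15 + €78,726.10 + €1,311.45 = €86,120.70.

€86,120.70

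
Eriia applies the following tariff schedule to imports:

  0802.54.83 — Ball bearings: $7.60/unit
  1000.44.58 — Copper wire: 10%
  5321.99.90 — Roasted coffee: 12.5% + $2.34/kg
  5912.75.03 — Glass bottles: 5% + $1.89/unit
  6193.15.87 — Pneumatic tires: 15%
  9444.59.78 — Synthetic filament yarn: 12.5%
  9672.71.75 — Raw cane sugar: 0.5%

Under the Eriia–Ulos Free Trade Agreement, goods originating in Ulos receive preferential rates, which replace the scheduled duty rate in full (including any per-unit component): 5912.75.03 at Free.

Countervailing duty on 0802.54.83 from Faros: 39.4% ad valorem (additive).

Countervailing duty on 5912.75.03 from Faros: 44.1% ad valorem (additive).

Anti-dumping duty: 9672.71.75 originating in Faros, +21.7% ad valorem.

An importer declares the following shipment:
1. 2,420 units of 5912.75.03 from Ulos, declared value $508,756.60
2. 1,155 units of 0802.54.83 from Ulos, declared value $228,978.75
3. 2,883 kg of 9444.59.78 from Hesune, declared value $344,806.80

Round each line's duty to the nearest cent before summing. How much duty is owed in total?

$51,878.85

Line 1 (5912.75.03, Ulos, 2,420 units, $508,756.60):
Base rate for 5912.75.03 is 5% + $1.89/unit.
Origin Ulos qualifies under the Eriia–Ulos agreement and 5912.75.03 is covered: preferential rate Free applies instead.
The additional-duty order on 5912.75.03 targets Faros, not Ulos; it does not apply.
Duty = $508,756.60 × 0% = $0.00.
Line 2 (0802.54.83, Ulos, 1,155 units, $228,978.75):
Base rate for 0802.54.83 is $7.60/unit.
Origin Ulos is the FTA partner but 0802.54.83 is not on the preference list; base rate stands.
The additional-duty order on 0802.54.83 targets Faros, not Ulos; it does not apply.
Duty = 1,155 × $7.60 = $8,778.00.
Line 3 (9444.59.78, Hesune, 2,883 kg, $344,806.80):
Base rate for 9444.59.78 is 12.5%.
Duty = $344,806.80 × 12.5% = $43,100.85.
Total = $0.00 + $8,778.00 + $43,100.85 = $51,878.85.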